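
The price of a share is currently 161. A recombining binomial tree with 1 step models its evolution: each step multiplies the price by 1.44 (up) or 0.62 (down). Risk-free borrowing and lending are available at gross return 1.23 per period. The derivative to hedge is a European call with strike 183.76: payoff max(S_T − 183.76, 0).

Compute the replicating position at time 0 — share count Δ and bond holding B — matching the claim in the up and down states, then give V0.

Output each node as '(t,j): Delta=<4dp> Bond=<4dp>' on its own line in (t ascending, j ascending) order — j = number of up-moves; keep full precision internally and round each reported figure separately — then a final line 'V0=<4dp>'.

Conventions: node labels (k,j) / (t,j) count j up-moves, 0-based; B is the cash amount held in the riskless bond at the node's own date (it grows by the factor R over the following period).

(0,0): Delta=0.3642 Bond=-29.5554
V0=29.0787

Since d<R<u, set p* = (R−d)/(u−d) = 0.7439; price each node as the discounted p*-expectation of its children.
Expiry values: V(1,0)=0.0000, V(1,1)=48.0800
Node (0,0) S=161.0000: V=(p*·48.0800+(1−p*)·0.0000)/1.23=29.0787; Δ=(48.0800−0.0000)/(231.8400−99.8200)=0.3642; B=V−Δ·S=-29.5554
Check: Δ(0,0)·S0 + B(0,0) = 29.0787 = V0.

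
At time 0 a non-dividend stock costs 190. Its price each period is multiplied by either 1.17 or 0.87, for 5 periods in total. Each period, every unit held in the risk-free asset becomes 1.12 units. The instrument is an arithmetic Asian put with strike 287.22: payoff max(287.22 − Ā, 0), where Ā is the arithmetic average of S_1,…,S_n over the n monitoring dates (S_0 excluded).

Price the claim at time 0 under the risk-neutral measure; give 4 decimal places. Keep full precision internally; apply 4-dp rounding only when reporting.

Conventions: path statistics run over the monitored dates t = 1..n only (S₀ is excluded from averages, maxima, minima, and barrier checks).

price = 15.3254

Risk-neutral up-probability p* = (R−d)/(u−d) = (1.12−0.87)/(1.17−0.87) = 0.8333; the claim prices as the p*-weighted sum of path payoffs discounted by R^5.
Enumerate all 2^5 = 32 price paths (U = up ×1.17, D = down ×0.87); each path with k up-moves has probability p*^k·(1−p*)^(5−k).
DDDDD: Ā=127.5554, payoff=159.6646, prob=0.000129
UDDDD: Ā=171.5400, payoff=115.6800, prob=0.000643
DUDDD: Ā=160.1400, payoff=127.0800, prob=0.000643
UUDDD: Ā=215.3608, payoff=71.8592, prob=0.003215
DDUDD: Ā=150.2220, payoff=136.9980, prob=0.000643
UDUDD: Ā=202.0228, payoff=85.1972, prob=0.003215
DUUDD: Ā=190.6228, payoff=96.5972, prob=0.003215
UUUDD: Ā=256.3547, payoff=30.8653, prob=0.016075
DDDUD: Ā=141.5934, payoff=145.6266, prob=0.000643
UDDUD: Ā=190.4187, payoff=96.8013, prob=0.003215
DUDUD: Ā=179.0187, payoff=108.2013, prob=0.003215
UUDUD: Ā=240.7493, payoff=46.4707, prob=0.016075
DDUUD: Ā=169.1007, payoff=118.1193, prob=0.003215
UDUUD: Ā=227.4113, payoff=59.8087, prob=0.016075
DUUUD: Ā=216.0113, payoff=71.2087, prob=0.016075
UUUUD: Ā=290.4979, payoff=0.0000, prob=0.080376
DDDDU: Ā=134.0865, payoff=153.1335, prob=0.000643
UDDDU: Ā=180.3232, payoff=106.8968, prob=0.003215
DUDDU: Ā=168.9232, payoff=118.2968, prob=0.003215
UUDDU: Ā=227.1725, payoff=60.0475, prob=0.016075
DDUDU: Ā=159.0052, payoff=128.2148, prob=0.003215
UDUDU: Ā=213.8345, payoff=73.3855, prob=0.016075
DUUDU: Ā=202.4345, payoff=84.7855, prob=0.016075
UUUDU: Ā=272.2395, payoff=14.9805, prob=0.080376
DDDUU: Ā=150.3765, payoff=136.8435, prob=0.003215
UDDUU: Ā=202.2305, payoff=84.9895, prob=0.016075
DUDUU: Ā=190.8305, payoff=96.3895, prob=0.016075
UUDUU: Ā=256.6341, payoff=30.5859, prob=0.080376
DDUUU: Ā=180.9125, payoff=106.3075, prob=0.016075
UDUUU: Ā=243.2961, payoff=43.9239, prob=0.080376
DUUUU: Ā=231.8961, payoff=55.3239, prob=0.080376
UUUUU: Ā=311.8602, payoff=0.0000, prob=0.401878
Price = Σ prob·payoff / R^5 = 27.008638 / 1.762342 = 15.3254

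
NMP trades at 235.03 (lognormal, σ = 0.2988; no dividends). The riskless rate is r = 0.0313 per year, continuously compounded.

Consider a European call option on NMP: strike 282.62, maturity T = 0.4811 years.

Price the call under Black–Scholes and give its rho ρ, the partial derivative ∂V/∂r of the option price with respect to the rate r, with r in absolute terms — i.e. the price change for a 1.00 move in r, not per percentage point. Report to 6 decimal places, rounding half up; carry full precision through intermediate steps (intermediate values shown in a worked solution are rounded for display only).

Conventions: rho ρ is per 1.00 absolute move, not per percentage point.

price = 6.163903
ρ = 23.922927

σ√T = 0.2988·√0.4811 = 0.207252
d₁ = (ln(S/K) + (r+σ²/2)T) / (σ√T) = (ln(235.03/282.62) + (0.0313+0.2988²/2)·0.4811) / 0.207252 = (-0.184390 + 0.036535) / 0.207252 = -0.713408
d₂ = d₁ − σ√T = -0.713408 − 0.207252 = -0.920659
e^{−rT} = 0.985054
N(d₁) = 0.237797,  N(d₂) = 0.178614
Call price V = S·N(d₁) − K·e^{−rT}·N(d₂) = 55.889379 − 49.725477 = 6.163903
ρ = K·T·e^{−rT}·N(d₂) = 23.922927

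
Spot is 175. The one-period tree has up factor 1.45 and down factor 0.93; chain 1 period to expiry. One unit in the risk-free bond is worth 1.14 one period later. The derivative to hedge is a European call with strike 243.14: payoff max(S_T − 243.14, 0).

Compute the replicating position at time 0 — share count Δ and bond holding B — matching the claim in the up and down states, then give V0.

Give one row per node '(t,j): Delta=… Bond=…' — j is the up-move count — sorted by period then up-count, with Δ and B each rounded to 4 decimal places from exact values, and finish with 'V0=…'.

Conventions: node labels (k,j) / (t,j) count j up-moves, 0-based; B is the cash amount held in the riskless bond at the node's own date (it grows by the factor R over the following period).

Under the risk-neutral measure, an up-move has probability p* = (R−d)/(u−d) = 0.4038 and values discount at R = 1.14.
Payoffs at expiry: V(1,0)=0.0000, V(1,1)=10.6100
  t=0,j=0: stock 175.0000 → up 253.7500 (V=10.6100), down 162.7500 (V=0.0000). Price 3.7586; hedge Δ=0.1166, bond B=-16.6452.
Sanity check at the root: Δ(0,0)·S0 + B(0,0) reproduces V0 = 3.7586.

(0,0): Delta=0.1166 Bond=-16.6452
V0=3.7586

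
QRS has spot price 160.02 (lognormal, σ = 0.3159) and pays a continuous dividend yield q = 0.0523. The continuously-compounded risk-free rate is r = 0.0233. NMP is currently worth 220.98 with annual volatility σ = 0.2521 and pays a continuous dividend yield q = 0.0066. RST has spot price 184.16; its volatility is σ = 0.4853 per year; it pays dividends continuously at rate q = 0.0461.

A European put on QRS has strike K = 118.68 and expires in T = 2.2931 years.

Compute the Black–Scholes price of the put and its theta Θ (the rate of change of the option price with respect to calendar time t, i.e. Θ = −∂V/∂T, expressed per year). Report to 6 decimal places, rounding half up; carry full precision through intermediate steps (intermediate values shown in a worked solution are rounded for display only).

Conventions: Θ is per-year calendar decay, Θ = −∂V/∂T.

price = 12.049365
Θ = -5.224834

σ√T = 0.3159·√2.2931 = 0.478367
d₁ = (ln(S/K) + (r−q+σ²/2)T) / (σ√T) = (ln(160.02/118.68) + (0.0233−0.0523+0.3159²/2)·2.2931) / 0.478367 = (0.298868 + 0.047918) / 0.478367 = 0.724936
d₂ = d₁ − σ√T = 0.724936 − 0.478367 = 0.246569
e^{−rT} = 0.947973
e^{−qT} = 0.886983
N(−d₁) = 0.234246,  N(−d₂) = 0.402621
Put price V = K·e^{−rT}·N(−d₂) − S·e^{−qT}·N(−d₁) = 45.297021 − 33.247656 = 12.049365
φ(d₁) = (1/√(2π))·e^{−d₁²/2} = 0.306755
Θ = −S·e^{−qT}·φ(d₁)·σ/(2√T) − q·S·e^{−qT}·N(−d₁) + r·K·e^{−rT}·N(−d₂) = −4.541402 − 1.738852 + 1.055421 = -5.224834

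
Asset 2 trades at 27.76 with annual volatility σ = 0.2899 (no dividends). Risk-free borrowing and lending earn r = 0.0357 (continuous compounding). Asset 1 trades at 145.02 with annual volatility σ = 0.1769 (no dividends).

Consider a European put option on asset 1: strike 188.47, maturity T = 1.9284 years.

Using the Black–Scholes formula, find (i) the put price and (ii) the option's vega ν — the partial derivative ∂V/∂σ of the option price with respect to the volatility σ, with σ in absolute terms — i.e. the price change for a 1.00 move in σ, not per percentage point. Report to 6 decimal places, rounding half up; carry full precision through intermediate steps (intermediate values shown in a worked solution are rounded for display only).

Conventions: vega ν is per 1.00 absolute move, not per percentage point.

price = 35.719710
ν = 64.457539

σ√T = 0.1769·√1.9284 = 0.245655
d₁ = (ln(S/K) + (r+σ²/2)T) / (σ√T) = (ln(145.02/188.47) + (0.0357+0.1769²/2)·1.9284) / 0.245655 = (-0.262067 + 0.099017) / 0.245655 = -0.663735
d₂ = d₁ − σ√T = -0.663735 − 0.245655 = -0.909390
e^{−rT} = 0.933472
N(−d₁) = 0.746570,  N(−d₂) = 0.818428
Put price V = K·e^{−rT}·N(−d₂) − S·N(−d₁) = 143.987274 − 108.267564 = 35.719710
φ(d₁) = (1/√(2π))·e^{−d₁²/2} = 0.320072
ν = S·φ(d₁)·√T = 64.457539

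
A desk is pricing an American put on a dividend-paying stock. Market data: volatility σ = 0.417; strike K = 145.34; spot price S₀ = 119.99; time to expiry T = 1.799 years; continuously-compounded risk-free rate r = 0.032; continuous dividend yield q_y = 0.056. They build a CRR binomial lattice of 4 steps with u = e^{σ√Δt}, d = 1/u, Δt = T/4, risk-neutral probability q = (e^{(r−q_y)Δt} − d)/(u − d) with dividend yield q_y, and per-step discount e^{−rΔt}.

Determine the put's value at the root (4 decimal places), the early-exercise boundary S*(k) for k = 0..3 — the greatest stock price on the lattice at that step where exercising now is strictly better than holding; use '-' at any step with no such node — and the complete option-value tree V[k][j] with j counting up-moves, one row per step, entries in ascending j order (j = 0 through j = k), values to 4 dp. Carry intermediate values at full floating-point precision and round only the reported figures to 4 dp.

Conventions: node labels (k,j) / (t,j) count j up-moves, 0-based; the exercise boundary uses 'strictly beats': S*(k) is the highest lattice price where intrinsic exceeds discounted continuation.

price = 44.9897
boundary = - - 68.5868 51.8547
tree:
44.9897
59.8326 25.3549
76.7532 37.7502 8.5278
93.4853 54.8017 14.7030 0.0000
106.1355 76.7532 25.3500 0.0000 0.0000

Δt=0.44975  u=1.32267  d=0.75604  q=0.41159  discount=0.98571
step 4 (expiry): payoffs max(K−S,0) = 106.1355 76.7532 25.3500 0.0000 0.0000
step 3: (k=3,j=0): S=51.8547, K−S=93.4853, hold=92.6983 ⇒ V=93.4853 exercise | (k=3,j=1): S=90.7178, K−S=54.6222, hold=54.8017 ⇒ V=54.8017 continue | (k=3,j=2): S=158.7075, K−S=0.0000, hold=14.7030 ⇒ V=14.7030 continue | (k=3,j=3): S=277.6528, K−S=0.0000, hold=0.0000 ⇒ V=0.0000 continue  boundary S*=51.8547
step 2: (k=2,j=0): S=68.5868, K−S=76.7532, hold=76.4552 ⇒ V=76.7532 exercise | (k=2,j=1): S=119.9900, K−S=25.3500, hold=37.7502 ⇒ V=37.7502 continue | (k=2,j=2): S=209.9180, K−S=0.0000, hold=8.5278 ⇒ V=8.5278 continue  boundary S*=68.5868
step 1: (k=1,j=0): S=90.7178, K−S=54.6222, hold=59.8326 ⇒ V=59.8326 continue | (k=1,j=1): S=158.7075, K−S=0.0000, hold=25.3549 ⇒ V=25.3549 continue  boundary S*=-
step 0: (k=0,j=0): S=119.9900, K−S=25.3500, hold=44.9897 ⇒ V=44.9897 continue  boundary S*=-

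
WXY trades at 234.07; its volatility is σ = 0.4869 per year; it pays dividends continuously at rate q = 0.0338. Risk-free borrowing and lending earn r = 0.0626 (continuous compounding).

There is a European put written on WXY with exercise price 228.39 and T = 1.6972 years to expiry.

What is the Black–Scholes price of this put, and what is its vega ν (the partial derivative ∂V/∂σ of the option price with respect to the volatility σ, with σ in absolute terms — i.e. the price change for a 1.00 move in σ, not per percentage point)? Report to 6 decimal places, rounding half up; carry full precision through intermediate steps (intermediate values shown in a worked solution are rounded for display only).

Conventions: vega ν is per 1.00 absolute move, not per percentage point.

σ√T = 0.4869·√1.6972 = 0.634317
d₁ = (ln(S/K) + (r−q+σ²/2)T) / (σ√T) = (ln(234.07/228.39) + (0.0626−0.0338+0.4869²/2)·1.6972) / 0.634317 = (0.024566 + 0.250058) / 0.634317 = 0.432944
d₂ = d₁ − σ√T = 0.432944 − 0.634317 = -0.201373
e^{−rT} = 0.899205
e^{−qT} = 0.944249
N(−d₁) = 0.332528,  N(−d₂) = 0.579796
Put price V = K·e^{−rT}·N(−d₂) − S·e^{−qT}·N(−d₁) = 119.072400 − 73.495381 = 45.577019
φ(d₁) = (1/√(2π))·e^{−d₁²/2} = 0.363252
ν = S·e^{−qT}·φ(d₁)·√T = 104.593968

price = 45.577019
ν = 104.593968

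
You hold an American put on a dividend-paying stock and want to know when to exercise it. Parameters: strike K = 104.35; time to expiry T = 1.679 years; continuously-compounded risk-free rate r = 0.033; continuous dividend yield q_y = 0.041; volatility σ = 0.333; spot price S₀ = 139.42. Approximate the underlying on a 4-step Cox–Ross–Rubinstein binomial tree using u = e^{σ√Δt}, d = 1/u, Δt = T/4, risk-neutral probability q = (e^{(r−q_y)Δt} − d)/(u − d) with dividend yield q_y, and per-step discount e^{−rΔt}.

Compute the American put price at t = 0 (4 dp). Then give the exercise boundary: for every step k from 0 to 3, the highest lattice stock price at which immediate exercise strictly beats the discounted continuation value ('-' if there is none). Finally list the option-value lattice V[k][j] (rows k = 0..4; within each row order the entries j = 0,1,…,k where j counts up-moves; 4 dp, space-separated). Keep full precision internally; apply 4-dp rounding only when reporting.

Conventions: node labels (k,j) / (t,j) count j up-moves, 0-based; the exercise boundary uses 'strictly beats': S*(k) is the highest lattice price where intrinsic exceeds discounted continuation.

price = 8.3627
boundary = - - - 72.9853
tree:
8.3627
13.2741 2.3413
20.6700 4.2283 0.0000
31.3647 7.6362 0.0000 0.0000
45.5282 13.7910 0.0000 0.0000 0.0000

params: Δt=0.41975 u=1.24079 d=0.80594 q=0.43856 e^(-rΔt)=0.98624
t_4 payoffs: 45.5282 13.7910 0.0000 0.0000 0.0000
t_3: node(3,0) S=72.9853 payoff=31.3647 vs cont=31.1746 → 31.3647 [stop]  node(3,1) S=112.3643 payoff=0.0000 vs cont=7.6362 → 7.6362 [wait]  node(3,2) S=172.9903 payoff=0.0000 vs cont=0.0000 → 0.0000 [wait]  node(3,3) S=266.3268 payoff=0.0000 vs cont=0.0000 → 0.0000 [wait]  ⇒ S*(3)=72.9853
t_2: node(2,0) S=90.5590 payoff=13.7910 vs cont=20.6700 → 20.6700 [wait]  node(2,1) S=139.4200 payoff=0.0000 vs cont=4.2283 → 4.2283 [wait]  node(2,2) S=214.6438 payoff=0.0000 vs cont=0.0000 → 0.0000 [wait]  ⇒ S*(2)=-
t_1: node(1,0) S=112.3643 payoff=0.0000 vs cont=13.2741 → 13.2741 [wait]  node(1,1) S=172.9903 payoff=0.0000 vs cont=2.3413 → 2.3413 [wait]  ⇒ S*(1)=-
t_0: node(0,0) S=139.4200 payoff=0.0000 vs cont=8.3627 → 8.3627 [wait]  ⇒ S*(0)=-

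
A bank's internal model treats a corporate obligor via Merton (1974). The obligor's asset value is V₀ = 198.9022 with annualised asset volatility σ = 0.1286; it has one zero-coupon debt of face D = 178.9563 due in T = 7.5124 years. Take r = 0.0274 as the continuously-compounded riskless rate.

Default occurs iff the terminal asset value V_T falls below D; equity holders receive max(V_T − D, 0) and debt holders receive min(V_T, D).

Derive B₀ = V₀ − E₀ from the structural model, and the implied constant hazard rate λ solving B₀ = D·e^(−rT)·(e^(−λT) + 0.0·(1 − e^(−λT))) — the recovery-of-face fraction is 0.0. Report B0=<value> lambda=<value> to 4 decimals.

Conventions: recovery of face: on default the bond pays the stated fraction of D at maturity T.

B0=139.5156 lambda=0.0057

Equity is a call on the firm's assets struck at D = 178.9563:
d₁ = [ln(V₀/D) + (r + σ²/2)T] / (σ√T)
   = [ln(198.9022/178.9563) + (0.0274 + 0.5·0.1286²)·7.5124] / (0.1286·√7.5124)
   = [0.105672 + 0.267960] / 0.352477 = 1.060017
d₂ = d₁ − σ√T = 1.060017 − 0.352477 = 0.707540
N(d₁) = 0.855432,  N(d₂) = 0.760385,  e^(−rT) = 0.813963
E₀ = V₀·N(d₁) − D·e^(−rT)·N(d₂)
   = 198.9022·0.855432 − 178.9563·0.813963·0.760385 = 59.386633
B₀ = V₀ − E₀ = 198.9022 − 59.386633 = 139.515567
e^(−λT) = (B₀·e^(rT)/D − 0)/(1 − 0) = (139.5156·1.228556/178.9563 − 0)/1 = 0.95779122
λ = −ln(0.95779122)/7.5124 = 0.005741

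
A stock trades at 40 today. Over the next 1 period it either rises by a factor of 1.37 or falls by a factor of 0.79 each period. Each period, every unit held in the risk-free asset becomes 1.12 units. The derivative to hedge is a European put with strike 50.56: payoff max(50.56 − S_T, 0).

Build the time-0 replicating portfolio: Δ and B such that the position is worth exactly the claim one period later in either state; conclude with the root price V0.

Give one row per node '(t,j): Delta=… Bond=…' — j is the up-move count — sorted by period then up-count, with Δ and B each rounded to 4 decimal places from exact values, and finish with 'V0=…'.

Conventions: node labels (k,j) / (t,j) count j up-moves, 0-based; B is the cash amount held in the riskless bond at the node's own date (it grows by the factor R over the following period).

Under the risk-neutral measure, an up-move has probability p* = (R−d)/(u−d) = 0.5690 and values discount at R = 1.12.
Payoffs at expiry: V(1,0)=18.9600, V(1,1)=0.0000
Node (0,0) S=40.0000: V=(p*·0.0000+(1−p*)·18.9600)/1.12=7.2968; Δ=(0.0000−18.9600)/(54.8000−31.6000)=-0.8172; B=V−Δ·S=39.9865
Verification: the root portfolio costs Δ(0,0)·S0 + B(0,0) = 7.2968, matching V0.

(0,0): Delta=-0.8172 Bond=39.9865
V0=7.2968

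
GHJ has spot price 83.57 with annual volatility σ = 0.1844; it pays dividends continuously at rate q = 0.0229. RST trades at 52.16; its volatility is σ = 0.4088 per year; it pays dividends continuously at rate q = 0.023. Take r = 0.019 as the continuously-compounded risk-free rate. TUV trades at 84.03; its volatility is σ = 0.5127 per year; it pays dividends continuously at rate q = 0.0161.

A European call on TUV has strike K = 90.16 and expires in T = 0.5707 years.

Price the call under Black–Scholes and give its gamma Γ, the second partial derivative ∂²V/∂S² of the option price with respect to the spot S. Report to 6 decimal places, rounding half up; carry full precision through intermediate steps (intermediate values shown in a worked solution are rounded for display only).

price = 10.482668
Γ = 0.012144

σ√T = 0.5127·√0.5707 = 0.387318
d₁ = (ln(S/K) + (r−q+σ²/2)T) / (σ√T) = (ln(84.03/90.16) + (0.019−0.0161+0.5127²/2)·0.5707) / 0.387318 = (-0.070412 + 0.076662) / 0.387318 = 0.016138
d₂ = d₁ − σ√T = 0.016138 − 0.387318 = -0.371180
e^{−rT} = 0.989215
e^{−qT} = 0.990854
N(d₁) = 0.506438,  N(d₂) = 0.355252
Call price V = S·e^{−qT}·N(d₁) − K·e^{−rT}·N(d₂) = 42.166746 − 31.684078 = 10.482668
φ(d₁) = (1/√(2π))·e^{−d₁²/2} = 0.398890
Γ = e^{−qT}·φ(d₁) / (S·σ·√T) = 0.012144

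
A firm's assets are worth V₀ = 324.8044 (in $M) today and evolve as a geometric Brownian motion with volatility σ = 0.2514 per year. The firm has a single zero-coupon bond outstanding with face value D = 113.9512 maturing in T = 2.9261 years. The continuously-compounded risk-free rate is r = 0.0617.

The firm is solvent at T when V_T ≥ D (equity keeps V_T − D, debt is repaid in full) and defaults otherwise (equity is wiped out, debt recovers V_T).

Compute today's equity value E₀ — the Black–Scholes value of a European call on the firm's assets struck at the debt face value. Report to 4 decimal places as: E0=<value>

With assets at 324.8044 and a single debt payment of 113.9512 at 2.9261 years:
d₁ = [ln(V₀/D) + (r + σ²/2)T] / (σ√T)
   = [ln(324.8044/113.9512) + (0.0617 + 0.5·0.2514²)·2.9261] / (0.2514·√2.9261)
   = [1.047453 + 0.273008] / 0.430041 = 3.070547
d₂ = d₁ − σ√T = 3.070547 − 0.430041 = 2.640506
N(d₁) = 0.998932,  N(d₂) = 0.995861,  e^(−rT) = 0.834819
E₀ = V₀·N(d₁) − D·e^(−rT)·N(d₂)
   = 324.8044·0.998932 − 113.9512·0.834819·0.995861 = 229.722524

E0=229.7225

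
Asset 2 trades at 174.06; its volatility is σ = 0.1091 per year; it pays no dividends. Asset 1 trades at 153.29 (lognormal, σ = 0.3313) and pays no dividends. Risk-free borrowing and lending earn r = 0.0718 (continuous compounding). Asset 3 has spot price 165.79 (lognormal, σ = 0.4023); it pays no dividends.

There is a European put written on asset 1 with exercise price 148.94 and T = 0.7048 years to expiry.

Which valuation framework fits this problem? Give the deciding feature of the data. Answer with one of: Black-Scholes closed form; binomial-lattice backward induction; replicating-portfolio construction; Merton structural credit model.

Key observation: the strike-148.94 put on asset 1 is European-exercise on a continuously-modelled lognormal underlying, so its value is a single closed-form evaluation.

framework: Black-Scholes closed form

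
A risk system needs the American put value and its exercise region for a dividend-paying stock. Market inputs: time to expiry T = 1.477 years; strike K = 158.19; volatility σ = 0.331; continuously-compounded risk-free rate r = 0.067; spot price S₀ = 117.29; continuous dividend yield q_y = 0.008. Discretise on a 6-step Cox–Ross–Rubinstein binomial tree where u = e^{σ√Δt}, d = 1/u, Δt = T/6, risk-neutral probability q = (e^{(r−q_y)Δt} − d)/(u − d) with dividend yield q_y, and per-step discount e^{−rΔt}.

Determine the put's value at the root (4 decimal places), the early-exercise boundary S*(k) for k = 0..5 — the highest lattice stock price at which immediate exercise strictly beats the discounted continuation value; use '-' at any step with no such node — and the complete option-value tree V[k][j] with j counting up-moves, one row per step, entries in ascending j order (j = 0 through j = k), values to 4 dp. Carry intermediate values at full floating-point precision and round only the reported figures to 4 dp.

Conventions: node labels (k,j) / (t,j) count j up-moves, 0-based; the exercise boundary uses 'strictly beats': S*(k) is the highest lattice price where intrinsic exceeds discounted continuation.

params: Δt=0.24617 u=1.17848 d=0.84855 q=0.50338 e^(-rΔt)=0.98364
t_6 payoffs: 114.4050 97.3806 73.7368 40.9000 0.0000 0.0000 0.0000
t_5: node(5,0) S=51.5998 payoff=106.5902 vs cont=104.1040 → 106.5902 [stop]  node(5,1) S=71.6627 payoff=86.5273 vs cont=84.0806 → 86.5273 [stop]  node(5,2) S=99.5264 payoff=58.6636 vs cont=56.2717 → 58.6636 [stop]  node(5,3) S=138.2240 payoff=19.9660 vs cont=19.9796 → 19.9796 [wait]  node(5,4) S=191.9679 payoff=0.0000 vs cont=0.0000 → 0.0000 [wait]  node(5,5) S=266.6084 payoff=0.0000 vs cont=0.0000 → 0.0000 [wait]  ⇒ S*(5)=99.5264
t_4: node(4,0) S=60.8094 payoff=97.3806 vs cont=94.9126 → 97.3806 [stop]  node(4,1) S=84.4532 payoff=73.7368 vs cont=71.3153 → 73.7368 [stop]  node(4,2) S=117.2900 payoff=40.9000 vs cont=38.5498 → 40.9000 [stop]  node(4,3) S=162.8944 payoff=0.0000 vs cont=9.7600 → 9.7600 [wait]  node(4,4) S=226.2305 payoff=0.0000 vs cont=0.0000 → 0.0000 [wait]  ⇒ S*(4)=117.2900
t_3: node(3,0) S=71.6627 payoff=86.5273 vs cont=84.0806 → 86.5273 [stop]  node(3,1) S=99.5264 payoff=58.6636 vs cont=56.2717 → 58.6636 [stop]  node(3,2) S=138.2240 payoff=19.9660 vs cont=24.8122 → 24.8122 [wait]  node(3,3) S=191.9679 payoff=0.0000 vs cont=4.7678 → 4.7678 [wait]  ⇒ S*(3)=99.5264
t_2: node(2,0) S=84.4532 payoff=73.7368 vs cont=71.3153 → 73.7368 [stop]  node(2,1) S=117.2900 payoff=40.9000 vs cont=40.9427 → 40.9427 [wait]  node(2,2) S=162.8944 payoff=0.0000 vs cont=14.4815 → 14.4815 [wait]  ⇒ S*(2)=84.4532
t_1: node(1,0) S=99.5264 payoff=58.6636 vs cont=56.2929 → 58.6636 [stop]  node(1,1) S=138.2240 payoff=19.9660 vs cont=27.1708 → 27.1708 [wait]  ⇒ S*(1)=99.5264
t_0: node(0,0) S=117.2900 payoff=40.9000 vs cont=42.1105 → 42.1105 [wait]  ⇒ S*(0)=-

price = 42.1105
boundary = - 99.5264 84.4532 99.5264 117.2900 99.5264
tree:
42.1105
58.6636 27.1708
73.7368 40.9427 14.4815
86.5273 58.6636 24.8122 4.7678
97.3806 73.7368 40.9000 9.7600 0.0000
106.5902 86.5273 58.6636 19.9796 0.0000 0.0000
114.4050 97.3806 73.7368 40.9000 0.0000 0.0000 0.0000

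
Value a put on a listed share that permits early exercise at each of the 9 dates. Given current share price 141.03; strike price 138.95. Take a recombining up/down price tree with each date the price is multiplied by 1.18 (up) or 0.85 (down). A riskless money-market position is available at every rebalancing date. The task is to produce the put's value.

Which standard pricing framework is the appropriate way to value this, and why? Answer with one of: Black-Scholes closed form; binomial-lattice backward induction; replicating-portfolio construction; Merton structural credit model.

Key observation: the defining feature is the embedded early-exercise option across 9 discrete dates on the spot-141.03 tree; pricing the strike-138.95 put means working backward with an exercise test at every node.

framework: binomial-lattice backward induction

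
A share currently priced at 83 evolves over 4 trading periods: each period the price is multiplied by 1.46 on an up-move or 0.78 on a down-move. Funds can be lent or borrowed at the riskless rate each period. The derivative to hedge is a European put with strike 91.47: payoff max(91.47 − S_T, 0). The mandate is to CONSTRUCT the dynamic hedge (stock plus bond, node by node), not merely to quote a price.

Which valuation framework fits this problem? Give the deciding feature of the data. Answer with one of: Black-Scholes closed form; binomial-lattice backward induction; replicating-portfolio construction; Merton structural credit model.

Key observation: a price alone would not answer the question — the per-node share/bond construction on the spot-83, 1.46/0.78 tree is required, and only the replicating-portfolio method yields it.

framework: replicating-portfolio construction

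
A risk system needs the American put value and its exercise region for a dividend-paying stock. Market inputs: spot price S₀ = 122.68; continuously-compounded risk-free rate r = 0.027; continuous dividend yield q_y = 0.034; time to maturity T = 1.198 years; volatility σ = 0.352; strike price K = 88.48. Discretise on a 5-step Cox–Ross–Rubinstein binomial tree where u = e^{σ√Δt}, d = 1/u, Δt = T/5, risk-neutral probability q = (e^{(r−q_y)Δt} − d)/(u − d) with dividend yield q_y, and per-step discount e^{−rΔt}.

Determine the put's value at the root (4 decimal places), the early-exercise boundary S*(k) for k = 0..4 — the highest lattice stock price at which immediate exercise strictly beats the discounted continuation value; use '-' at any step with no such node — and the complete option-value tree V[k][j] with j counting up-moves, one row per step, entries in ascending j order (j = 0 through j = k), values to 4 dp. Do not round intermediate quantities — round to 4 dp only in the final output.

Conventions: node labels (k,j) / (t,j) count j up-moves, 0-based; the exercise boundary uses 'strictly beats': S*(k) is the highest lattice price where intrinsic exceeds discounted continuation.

price = 4.7761
boundary = - - - - 61.5825
tree:
4.7761
7.6656 1.3442
12.0453 2.4698 0.0000
18.3853 4.5377 0.0000 0.0000
26.8975 8.3371 0.0000 0.0000 0.0000
36.6444 15.3178 0.0000 0.0000 0.0000 0.0000

params: Δt=0.23960 u=1.18803 d=0.84173 q=0.45219 e^(-rΔt)=0.99355
t_5 payoffs: 36.6444 15.3178 0.0000 0.0000 0.0000 0.0000
t_4: node(4,0) S=61.5825 payoff=26.8975 vs cont=26.8266 → 26.8975 [stop]  node(4,1) S=86.9192 payoff=1.5608 vs cont=8.3371 → 8.3371 [wait]  node(4,2) S=122.6800 payoff=0.0000 vs cont=0.0000 → 0.0000 [wait]  node(4,3) S=173.1538 payoff=0.0000 vs cont=0.0000 → 0.0000 [wait]  node(4,4) S=244.3937 payoff=0.0000 vs cont=0.0000 → 0.0000 [wait]  ⇒ S*(4)=61.5825
t_3: node(3,0) S=73.1622 payoff=15.3178 vs cont=18.3853 → 18.3853 [wait]  node(3,1) S=103.2630 payoff=0.0000 vs cont=4.5377 → 4.5377 [wait]  node(3,2) S=145.7481 payoff=0.0000 vs cont=0.0000 → 0.0000 [wait]  node(3,3) S=205.7126 payoff=0.0000 vs cont=0.0000 → 0.0000 [wait]  ⇒ S*(3)=-
t_2: node(2,0) S=86.9192 payoff=1.5608 vs cont=12.0453 → 12.0453 [wait]  node(2,1) S=122.6800 payoff=0.0000 vs cont=2.4698 → 2.4698 [wait]  node(2,2) S=173.1538 payoff=0.0000 vs cont=0.0000 → 0.0000 [wait]  ⇒ S*(2)=-
t_1: node(1,0) S=103.2630 payoff=0.0000 vs cont=7.6656 → 7.6656 [wait]  node(1,1) S=145.7481 payoff=0.0000 vs cont=1.3442 → 1.3442 [wait]  ⇒ S*(1)=-
t_0: node(0,0) S=122.6800 payoff=0.0000 vs cont=4.7761 → 4.7761 [wait]  ⇒ S*(0)=-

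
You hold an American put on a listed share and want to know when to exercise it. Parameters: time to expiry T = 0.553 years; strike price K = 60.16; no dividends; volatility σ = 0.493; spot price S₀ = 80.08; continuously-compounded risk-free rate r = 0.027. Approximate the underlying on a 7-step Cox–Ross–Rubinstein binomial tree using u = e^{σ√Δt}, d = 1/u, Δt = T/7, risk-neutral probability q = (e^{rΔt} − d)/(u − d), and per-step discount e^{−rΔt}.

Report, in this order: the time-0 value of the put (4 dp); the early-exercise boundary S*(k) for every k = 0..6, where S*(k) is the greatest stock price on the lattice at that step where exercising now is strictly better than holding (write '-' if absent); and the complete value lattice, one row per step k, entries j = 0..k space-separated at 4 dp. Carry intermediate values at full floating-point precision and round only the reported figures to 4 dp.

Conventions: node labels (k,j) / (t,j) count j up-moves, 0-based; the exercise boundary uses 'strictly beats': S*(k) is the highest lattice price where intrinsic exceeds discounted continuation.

params: Δt=0.07900 u=1.14863 d=0.87060 q=0.47309 e^(-rΔt)=0.99787
t_7 payoffs: 29.8021 20.1075 7.3170 0.0000 0.0000 0.0000 0.0000 0.0000
t_6: node(6,0) S=34.8699 payoff=25.2901 vs cont=25.1620 → 25.2901 [stop]  node(6,1) S=46.0053 payoff=14.1547 vs cont=14.0265 → 14.1547 [stop]  node(6,2) S=60.6968 payoff=0.0000 vs cont=3.8472 → 3.8472 [wait]  node(6,3) S=80.0800 payoff=0.0000 vs cont=0.0000 → 0.0000 [wait]  node(6,4) S=105.6530 payoff=0.0000 vs cont=0.0000 → 0.0000 [wait]  node(6,5) S=139.3927 payoff=0.0000 vs cont=0.0000 → 0.0000 [wait]  node(6,6) S=183.9069 payoff=0.0000 vs cont=0.0000 → 0.0000 [wait]  ⇒ S*(6)=46.0053
t_5: node(5,0) S=40.0525 payoff=20.1075 vs cont=19.9794 → 20.1075 [stop]  node(5,1) S=52.8430 payoff=7.3170 vs cont=9.2585 → 9.2585 [wait]  node(5,2) S=69.7180 payoff=0.0000 vs cont=2.0228 → 2.0228 [wait]  node(5,3) S=91.9820 payoff=0.0000 vs cont=0.0000 → 0.0000 [wait]  node(5,4) S=121.3559 payoff=0.0000 vs cont=0.0000 → 0.0000 [wait]  node(5,5) S=160.1102 payoff=0.0000 vs cont=0.0000 → 0.0000 [wait]  ⇒ S*(5)=40.0525
t_4: node(4,0) S=46.0053 payoff=14.1547 vs cont=14.9430 → 14.9430 [wait]  node(4,1) S=60.6968 payoff=0.0000 vs cont=5.8229 → 5.8229 [wait]  node(4,2) S=80.0800 payoff=0.0000 vs cont=1.0635 → 1.0635 [wait]  node(4,3) S=105.6530 payoff=0.0000 vs cont=0.0000 → 0.0000 [wait]  node(4,4) S=139.3927 payoff=0.0000 vs cont=0.0000 → 0.0000 [wait]  ⇒ S*(4)=-
t_3: node(3,0) S=52.8430 payoff=7.3170 vs cont=10.6057 → 10.6057 [wait]  node(3,1) S=69.7180 payoff=0.0000 vs cont=3.5637 → 3.5637 [wait]  node(3,2) S=91.9820 payoff=0.0000 vs cont=0.5592 → 0.5592 [wait]  node(3,3) S=121.3559 payoff=0.0000 vs cont=0.0000 → 0.0000 [wait]  ⇒ S*(3)=-
t_2: node(2,0) S=60.6968 payoff=0.0000 vs cont=7.2587 → 7.2587 [wait]  node(2,1) S=80.0800 payoff=0.0000 vs cont=2.1377 → 2.1377 [wait]  node(2,2) S=105.6530 payoff=0.0000 vs cont=0.2940 → 0.2940 [wait]  ⇒ S*(2)=-
t_1: node(1,0) S=69.7180 payoff=0.0000 vs cont=4.8257 → 4.8257 [wait]  node(1,1) S=91.9820 payoff=0.0000 vs cont=1.2628 → 1.2628 [wait]  ⇒ S*(1)=-
t_0: node(0,0) S=80.0800 payoff=0.0000 vs cont=3.1334 → 3.1334 [wait]  ⇒ S*(0)=-

price = 3.1334
boundary = - - - - - 40.0525 46.0053
tree:
3.1334
4.8257 1.2628
7.2587 2.1377 0.2940
10.6057 3.5637 0.5592 0.0000
14.9430 5.8229 1.0635 0.0000 0.0000
20.1075 9.2585 2.0228 0.0000 0.0000 0.0000
25.2901 14.1547 3.8472 0.0000 0.0000 0.0000 0.0000
29.8021 20.1075 7.3170 0.0000 0.0000 0.0000 0.0000 0.0000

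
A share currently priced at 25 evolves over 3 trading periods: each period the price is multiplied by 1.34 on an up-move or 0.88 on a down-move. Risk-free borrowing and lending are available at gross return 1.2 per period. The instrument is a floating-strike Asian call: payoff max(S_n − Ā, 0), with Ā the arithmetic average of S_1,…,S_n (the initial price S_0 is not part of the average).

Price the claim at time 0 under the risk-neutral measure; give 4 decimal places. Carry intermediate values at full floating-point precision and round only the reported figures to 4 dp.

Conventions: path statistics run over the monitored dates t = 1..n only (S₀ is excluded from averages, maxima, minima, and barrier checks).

No-arbitrage gives p* = (R−d)/(u−d) = 0.6957: enumerate every path, weight its payoff by its p*-probability, and discount by R^3.
Enumerate all 2^3 = 8 price paths (U = up ×1.34, D = down ×0.88); each path with k up-moves has probability p*^k·(1−p*)^(3−k).
DDD: Ā=19.4656, payoff=0.0000, prob=0.028191
UDD: Ā=29.6408, payoff=0.0000, prob=0.064437
DUD: Ā=25.8075, payoff=0.1349, prob=0.064437
UUD: Ā=39.2977, payoff=0.2055, prob=0.147284
DDU: Ā=22.4341, payoff=3.5083, prob=0.064437
UDU: Ā=34.1611, payoff=5.3421, prob=0.147284
DUU: Ā=30.3277, payoff=9.1755, prob=0.147284
UUU: Ā=46.1809, payoff=13.9717, prob=0.336648
Price = Σ prob·payoff / R^3 = 7.106783 / 1.728000 = 4.1127

price = 4.1127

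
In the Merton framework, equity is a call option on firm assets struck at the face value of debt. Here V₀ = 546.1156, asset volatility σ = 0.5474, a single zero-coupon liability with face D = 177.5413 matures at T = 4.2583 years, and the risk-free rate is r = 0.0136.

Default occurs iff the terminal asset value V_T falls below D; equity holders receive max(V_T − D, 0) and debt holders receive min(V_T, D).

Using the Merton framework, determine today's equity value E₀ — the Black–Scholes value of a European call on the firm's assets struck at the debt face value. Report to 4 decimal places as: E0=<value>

E0=402.0958

Equity is a call on the firm's assets struck at D = 177.5413:
d₁ = [ln(V₀/D) + (r + σ²/2)T] / (σ√T)
   = [ln(546.1156/177.5413) + (0.0136 + 0.5·0.5474²)·4.2583] / (0.5474·√4.2583)
   = [1.123627 + 0.695906] / 1.129595 = 1.610783
d₂ = d₁ − σ√T = 1.610783 − 1.129595 = 0.481188
N(d₁) = 0.946386,  N(d₂) = 0.684808,  e^(−rT) = 0.943732
E₀ = V₀·N(d₁) − D·e^(−rT)·N(d₂)
   = 546.1156·0.946386 − 177.5413·0.943732·0.684808 = 402.095792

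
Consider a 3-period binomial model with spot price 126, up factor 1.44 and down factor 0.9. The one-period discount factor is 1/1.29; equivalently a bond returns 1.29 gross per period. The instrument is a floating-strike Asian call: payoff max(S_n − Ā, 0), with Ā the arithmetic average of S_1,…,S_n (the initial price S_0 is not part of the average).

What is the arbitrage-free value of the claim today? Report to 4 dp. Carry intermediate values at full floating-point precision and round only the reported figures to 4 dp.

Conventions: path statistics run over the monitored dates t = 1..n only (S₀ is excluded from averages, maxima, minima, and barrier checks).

price = 26.7483

Set p* = 0.7222 (from d < R < u); the path-dependent value is the discounted p*-expectation over all price paths.
Enumerate all 2^3 = 8 price paths (U = up ×1.44, D = down ×0.9); each path with k up-moves has probability p*^k·(1−p*)^(3−k).
DDD: Ā=102.4380, payoff=0.0000, prob=0.021433
UDD: Ā=163.9008, payoff=0.0000, prob=0.055727
DUD: Ā=141.2208, payoff=5.7456, prob=0.055727
UUD: Ā=225.9533, payoff=9.1930, prob=0.144890
DDU: Ā=120.8088, payoff=26.1576, prob=0.055727
UDU: Ā=193.2941, payoff=41.8522, prob=0.144890
DUU: Ā=170.6141, payoff=64.5322, prob=0.144890
UUU: Ā=272.9825, payoff=103.2515, prob=0.376715
Price = Σ prob·payoff / R^3 = 57.420232 / 2.146689 = 26.7483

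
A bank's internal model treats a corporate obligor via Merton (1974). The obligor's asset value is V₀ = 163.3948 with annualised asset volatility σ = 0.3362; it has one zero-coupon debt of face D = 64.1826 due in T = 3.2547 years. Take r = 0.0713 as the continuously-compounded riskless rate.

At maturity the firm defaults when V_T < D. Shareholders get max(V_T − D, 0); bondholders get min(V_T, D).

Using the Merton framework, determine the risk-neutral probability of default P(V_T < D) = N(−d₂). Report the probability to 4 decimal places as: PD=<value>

PD=0.0526

Apply the equity-as-call identities (strike 64.1826, horizon 3.2547 years):
d₁ = [ln(V₀/D) + (r + σ²/2)T] / (σ√T)
   = [ln(163.3948/64.1826) + (0.0713 + 0.5·0.3362²)·3.2547] / (0.3362·√3.2547)
   = [0.934437 + 0.416000] / 0.606531 = 2.226493
d₂ = d₁ − σ√T = 2.226493 − 0.606531 = 1.619961
risk-neutral PD = N(−d₂) = N(-1.619961) = 0.052620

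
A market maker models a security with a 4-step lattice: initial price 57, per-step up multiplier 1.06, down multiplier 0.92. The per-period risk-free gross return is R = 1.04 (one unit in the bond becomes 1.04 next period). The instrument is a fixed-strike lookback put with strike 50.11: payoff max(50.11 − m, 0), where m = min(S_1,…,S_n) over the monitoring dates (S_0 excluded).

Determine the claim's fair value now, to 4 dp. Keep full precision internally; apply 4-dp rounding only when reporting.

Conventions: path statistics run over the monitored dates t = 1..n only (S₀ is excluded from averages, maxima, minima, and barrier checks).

With p* = (R−d)/(u−d) = 0.8571, sum probability × payoff across the paths and divide by R^4.
Enumerate all 2^4 = 16 price paths (U = up ×1.06, D = down ×0.92); each path with k up-moves has probability p*^k·(1−p*)^(4−k).
DDDD: m=40.8344, payoff=9.2756, prob=0.000416
UDDD: m=47.0483, payoff=3.0617, prob=0.002499
DUDD: m=47.0483, payoff=3.0617, prob=0.002499
UUDD: m=54.2079, payoff=0.0000, prob=0.014994
DDUD: m=47.0483, payoff=3.0617, prob=0.002499
UDUD: m=54.2079, payoff=0.0000, prob=0.014994
DUUD: m=52.4400, payoff=0.0000, prob=0.014994
UUUD: m=60.4200, payoff=0.0000, prob=0.089963
DDDU: m=44.3852, payoff=5.7248, prob=0.002499
UDDU: m=51.1395, payoff=0.0000, prob=0.014994
DUDU: m=51.1395, payoff=0.0000, prob=0.014994
UUDU: m=58.9216, payoff=0.0000, prob=0.089963
DDUU: m=48.2448, payoff=1.8652, prob=0.014994
UDUU: m=55.5864, payoff=0.0000, prob=0.089963
DUUU: m=52.4400, payoff=0.0000, prob=0.089963
UUUU: m=60.4200, payoff=0.0000, prob=0.539775
Price = Σ prob·payoff / R^4 = 0.069089 / 1.169859 = 0.0591

price = 0.0591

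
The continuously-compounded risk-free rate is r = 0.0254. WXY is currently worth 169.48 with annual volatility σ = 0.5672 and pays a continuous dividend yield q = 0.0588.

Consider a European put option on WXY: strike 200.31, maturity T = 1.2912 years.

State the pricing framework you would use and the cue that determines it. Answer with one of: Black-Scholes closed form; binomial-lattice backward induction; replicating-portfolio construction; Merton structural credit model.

framework: Black-Scholes closed form

Key observation: everything needed for the exact continuous-time valuation of the European put on WXY (strike 200.31) is given, and no feature rules the closed form out.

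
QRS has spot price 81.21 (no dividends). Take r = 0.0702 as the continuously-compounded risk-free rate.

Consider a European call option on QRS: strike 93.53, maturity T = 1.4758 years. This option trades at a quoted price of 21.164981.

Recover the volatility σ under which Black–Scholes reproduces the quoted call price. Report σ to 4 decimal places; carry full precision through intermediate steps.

sigma = 0.5773

At σ = 0.5773 the Black–Scholes value reproduces the quote:
σ√T = 0.5773·√1.4758 = 0.701319
d₁ = (ln(S/K) + (r+σ²/2)T) / (σ√T) = (ln(81.21/93.53) + (0.0702+0.5773²/2)·1.4758) / 0.701319 = (-0.141244 + 0.349525) / 0.701319 = 0.296985
d₂ = d₁ − σ√T = 0.296985 − 0.701319 = -0.404333
e^{−rT} = 0.901585
N(d₁) = 0.616761,  N(d₂) = 0.342984
V = S·N(d₁) − K·e^{−rT}·N(d₂) = 50.087165 − 28.922185 = 21.164981 (the observed quote) — the price is monotone increasing in volatility, hence this σ is the only solution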